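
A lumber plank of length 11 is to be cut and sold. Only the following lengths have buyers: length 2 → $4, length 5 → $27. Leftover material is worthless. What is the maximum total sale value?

54

Build best[k] bottom-up: best[k] = max over allowed piece i of (p[i] + best[k−i]).
best[1] = 0
best[2] = 4
best[3] = 4
best[4] = 8  (first piece 2, then best[2]=4)
best[5] = max(4+4, 27+0) = 27
best[6] = max(4+8, 27+0) = 27
best[7] = max(4+27, 27+4) = 31
best[8] = max(4+27, 27+4) = 31
best[9] = max(4+31, 27+8) = 35
best[10] = max(4+31, 27+27) = 54
best[11] = max(4+35, 27+27) = 54
One optimal cutting: pieces 5 + 5 with 1 foot of scrap → $54.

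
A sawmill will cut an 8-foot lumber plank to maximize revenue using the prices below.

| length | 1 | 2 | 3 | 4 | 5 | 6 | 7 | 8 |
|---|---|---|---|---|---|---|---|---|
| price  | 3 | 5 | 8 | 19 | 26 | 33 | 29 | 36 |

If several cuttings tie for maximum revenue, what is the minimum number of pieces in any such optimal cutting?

3

Let r[k] be the best obtainable value from length k. For each k, try every first piece i and keep the best of price[i] + r[k−i].
r[1] = 3
r[2] = 6  (first piece 1, then r[1]=3)
r[3] = 9  (first piece 1, then r[2]=6)
r[4] = 19
r[5] = 26
r[6] = 33
r[7] = 36  (first piece 1, then r[6]=33)
r[8] = 39  (first piece 1, then r[7]=36)
Maximum revenue is $39.
Now minimize piece count subject to staying optimal: for each k, pieces[k] = 1 + min over i with p[i]+r[k−i]=r[k] of pieces[k−i].
pieces[5] = 1
pieces[6] = 1
pieces[7] = 2
pieces[8] = 3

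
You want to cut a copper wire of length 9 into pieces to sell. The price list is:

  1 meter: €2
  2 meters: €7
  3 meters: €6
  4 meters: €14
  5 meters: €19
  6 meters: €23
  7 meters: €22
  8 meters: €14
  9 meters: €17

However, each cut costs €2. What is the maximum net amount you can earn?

Consider every possible first cut. v[k] is the best of p[i]+v[k−i] over all sellable i≤k, charging 2 whenever i<k.
v[1] = 2
v[2] = max(2+2-2, 7+0) = 7
v[3] = max(2+7-2, 7+2-2, 6+0) = 7
v[4] = max(2+7-2, 7+7-2, 6+2-2, 14+0) = 14
v[5] = max(2+14-2, 7+7-2, 6+7-2, 14+2-2, 19+0) = 19
v[6] = max(2+19-2, 7+14-2, 6+7-2, 14+7-2, 19+2-2, 23+0) = 23
v[7] = max(2+23-2, 7+19-2, 6+14-2, …, 23+2-2, 22+0) = 24
v[8] = max(2+24-2, 7+23-2, 6+19-2, …, 22+2-2, 14+0) = 28
v[9] = max(2+28-2, 7+24-2, 6+23-2, …, 14+2-2, 17+0) = 31
One optimal plan: pieces 5 + 4 (1 cut) → €33 − €2 = €31.

31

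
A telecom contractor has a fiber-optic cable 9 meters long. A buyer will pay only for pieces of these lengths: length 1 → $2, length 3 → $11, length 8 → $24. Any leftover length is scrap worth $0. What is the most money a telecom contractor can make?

33

Consider every possible first cut. best[k] is the best of p[i]+best[k−i] over all sellable i≤k.
best[1] = 2
best[2] = 4  (first piece 1, then best[1]=2)
best[3] = max(2+4, 11+0) = 11
best[4] = max(2+11, 11+2) = 13
best[5] = max(2+13, 11+4) = 15
best[6] = max(2+15, 11+11) = 22
best[7] = max(2+22, 11+13) = 24
best[8] = max(2+24, 11+15, 24+0) = 26
best[9] = max(2+26, 11+22, 24+2) = 33
One optimal cutting: 3 + 3 + 3 → $33.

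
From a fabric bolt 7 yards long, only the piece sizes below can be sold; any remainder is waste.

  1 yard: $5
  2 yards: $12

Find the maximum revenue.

Build r[k] bottom-up: r[k] = max over allowed piece i of (p[i] + r[k−i]).
r[1] = 5
r[2] = 12
r[3] = 17  (first piece 1, then r[2]=12)
r[4] = 24  (first piece 2, then r[2]=12)
r[5] = 29  (first piece 1, then r[4]=24)
r[6] = 36  (first piece 2, then r[4]=24)
r[7] = 41  (first piece 1, then r[6]=36)
One optimal cutting: 2 + 2 + 2 + 1 → $41.

41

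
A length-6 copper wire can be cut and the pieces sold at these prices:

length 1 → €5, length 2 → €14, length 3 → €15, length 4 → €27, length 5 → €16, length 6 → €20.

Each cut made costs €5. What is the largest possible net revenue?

Let r[k] be the best obtainable value from length k. For each k, try every first piece i and keep the best of price[i] + r[k−i] minus the 5 cut fee when i<k.
r[1] = 5
r[2] = 14
r[3] = 15
r[4] = 27
r[5] = 27  (first piece 1, then r[4]=27)
r[6] = 36  (first piece 2, then r[4]=27)
One optimal plan: pieces 4 + 2 (1 cut) → €41 − €5 = €36.

36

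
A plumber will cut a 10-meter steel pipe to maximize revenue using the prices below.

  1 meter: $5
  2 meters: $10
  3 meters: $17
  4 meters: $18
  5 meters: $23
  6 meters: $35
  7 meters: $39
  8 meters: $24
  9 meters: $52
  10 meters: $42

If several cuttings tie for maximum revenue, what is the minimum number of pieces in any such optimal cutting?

2

Let r[k] be the best obtainable value from length k. For each k, try every first piece i and keep the best of price[i] + r[k−i].
r[1] = 5
r[2] = max(5+5, 10+0) = 10
r[3] = max(5+10, 10+5, 17+0) = 17
r[4] = max(5+17, 10+10, 17+5, 18+0) = 22
r[5] = max(5+22, 10+17, 17+10, 18+5, 23+0) = 27
r[6] = max(5+27, 10+22, 17+17, 18+10, 23+5, 35+0) = 35
r[7] = max(5+35, 10+27, 17+22, …, 35+5, 39+0) = 40
r[8] = max(5+40, 10+35, 17+27, …, 39+5, 24+0) = 45
r[9] = max(5+45, 10+40, 17+35, …, 24+5, 52+0) = 52
r[10] = max(5+52, 10+45, 17+40, …, 52+5, 42+0) = 57
Maximum revenue is $57.
Now minimize piece count subject to staying optimal: for each k, pieces[k] = 1 + min over i with p[i]+r[k−i]=r[k] of pieces[k−i].
pieces[7] = 2
pieces[8] = 2
pieces[9] = 1
pieces[10] = 2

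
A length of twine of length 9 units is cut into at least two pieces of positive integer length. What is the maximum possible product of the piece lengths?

Fill f[k] for k=2..9: at each k try every first piece i and multiply by the better of (k−i) uncut or f[k−i].
f[2] = 1·max(1,0) = 1·1 = 1
f[3] = 1·max(2,1) = 1·2 = 2
f[4] = 2·max(2,1) = 2·2 = 4
f[5] = 2·max(3,2) = 2·3 = 6
f[6] = 3·max(3,2) = 3·3 = 9
f[7] = 2·max(5,6) = 2·6 = 12
f[8] = 2·max(6,9) = 2·9 = 18
f[9] = 3·max(6,9) = 3·9 = 27
One optimal split: 3 + 3 + 3; product 3·3·3 = 27.

27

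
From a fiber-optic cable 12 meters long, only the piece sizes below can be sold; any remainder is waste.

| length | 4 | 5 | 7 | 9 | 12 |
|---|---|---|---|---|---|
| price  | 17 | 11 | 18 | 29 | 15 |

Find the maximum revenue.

Build best[k] bottom-up: best[k] = max over allowed piece i of (p[i] + best[k−i]).
best[1] = 0
best[2] = 0
best[3] = 0
best[4] = 17
best[5] = 17
best[6] = 17
best[7] = 18
best[8] = 34  (first piece 4, then best[4]=17)
best[9] = 34
best[10] = 34
best[11] = 35  (first piece 4, then best[7]=18)
best[12] = 51  (first piece 4, then best[8]=34)
One optimal cutting: 4 + 4 + 4 → $51.

51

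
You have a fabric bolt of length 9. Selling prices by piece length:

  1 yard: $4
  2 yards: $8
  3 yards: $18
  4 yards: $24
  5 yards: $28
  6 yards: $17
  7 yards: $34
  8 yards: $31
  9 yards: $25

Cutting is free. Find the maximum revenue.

54

Let r[k] be the best obtainable value from length k. For each k, try every first piece i and keep the best of price[i] + r[k−i].
r[1] = 4
r[2] = 8  (first piece 1, then r[1]=4)
r[3] = 18
r[4] = 24
r[5] = 28  (first piece 1, then r[4]=24)
r[6] = 36  (first piece 3, then r[3]=18)
r[7] = 42  (first piece 3, then r[4]=24)
r[8] = 48  (first piece 4, then r[4]=24)
r[9] = 54  (first piece 3, then r[6]=36)
One optimal cutting: 3 + 3 + 3 → $18 + $18 + $18 = $54.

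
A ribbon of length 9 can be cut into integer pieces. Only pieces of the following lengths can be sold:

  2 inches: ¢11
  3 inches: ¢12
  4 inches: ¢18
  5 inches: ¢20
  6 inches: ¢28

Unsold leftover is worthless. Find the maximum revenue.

45

Build best[k] bottom-up: best[k] = max over allowed piece i of (p[i] + best[k−i]).
best[1] = 0
best[2] = 11
best[3] = 12
best[4] = 22  (first piece 2, then best[2]=11)
best[5] = 23  (first piece 2, then best[3]=12)
best[6] = 33  (first piece 2, then best[4]=22)
best[7] = 34  (first piece 2, then best[5]=23)
best[8] = 44  (first piece 2, then best[6]=33)
best[9] = 45  (first piece 2, then best[7]=34)
One optimal cutting: 3 + 2 + 2 + 2 → ¢45.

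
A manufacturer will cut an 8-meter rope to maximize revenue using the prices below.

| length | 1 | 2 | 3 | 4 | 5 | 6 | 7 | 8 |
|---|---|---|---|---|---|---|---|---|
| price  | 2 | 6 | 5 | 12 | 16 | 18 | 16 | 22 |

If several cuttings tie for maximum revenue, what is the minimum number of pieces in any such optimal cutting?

Build r[k] bottom-up: r[k] = max over allowed piece i of (p[i] + r[k−i]).
r[1] = 2
r[2] = 6
r[3] = 8  (first piece 1, then r[2]=6)
r[4] = 12  (first piece 2, then r[2]=6)
r[5] = 16
r[6] = 18  (first piece 1, then r[5]=16)
r[7] = 22  (first piece 2, then r[5]=16)
r[8] = 24  (first piece 1, then r[7]=22)
Maximum revenue is €24.
Now minimize piece count subject to staying optimal: for each k, pieces[k] = 1 + min over i with p[i]+r[k−i]=r[k] of pieces[k−i].
pieces[5] = 1
pieces[6] = 1
pieces[7] = 2
pieces[8] = 2

2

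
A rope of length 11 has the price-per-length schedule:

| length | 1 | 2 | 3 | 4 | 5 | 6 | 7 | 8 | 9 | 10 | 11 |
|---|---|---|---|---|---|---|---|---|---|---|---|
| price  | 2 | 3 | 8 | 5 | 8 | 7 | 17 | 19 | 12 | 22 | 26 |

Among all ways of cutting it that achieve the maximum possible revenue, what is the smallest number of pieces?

5

Let r[k] be the best obtainable value from length k. For each k, try every first piece i and keep the best of price[i] + r[k−i].
r[1] = 2
r[2] = 4  (first piece 1, then r[1]=2)
r[3] = 8
r[4] = 10  (first piece 1, then r[3]=8)
r[5] = 12  (first piece 1, then r[4]=10)
r[6] = 16  (first piece 3, then r[3]=8)
r[7] = 18  (first piece 1, then r[6]=16)
r[8] = 20  (first piece 1, then r[7]=18)
r[9] = 24  (first piece 3, then r[6]=16)
r[10] = 26  (first piece 1, then r[9]=24)
r[11] = 28  (first piece 1, then r[10]=26)
Maximum revenue is €28.
Now minimize piece count subject to staying optimal: for each k, pieces[k] = 1 + min over i with p[i]+r[k−i]=r[k] of pieces[k−i].
pieces[8] = 4
pieces[9] = 3
pieces[10] = 4
pieces[11] = 5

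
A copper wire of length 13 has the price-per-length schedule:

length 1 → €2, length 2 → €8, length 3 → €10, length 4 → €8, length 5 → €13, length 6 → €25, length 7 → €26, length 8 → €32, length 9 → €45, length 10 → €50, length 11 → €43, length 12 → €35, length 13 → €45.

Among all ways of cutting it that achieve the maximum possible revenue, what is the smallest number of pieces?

3

Build r[k] bottom-up: r[k] = max over allowed piece i of (p[i] + r[k−i]).
r[1] = 2
r[2] = 8
r[3] = 10  (first piece 1, then r[2]=8)
r[4] = 16  (first piece 2, then r[2]=8)
r[5] = 18  (first piece 1, then r[4]=16)
r[6] = 25
r[7] = 27  (first piece 1, then r[6]=25)
r[8] = 33  (first piece 2, then r[6]=25)
r[9] = 45
r[10] = 50
r[11] = 53  (first piece 2, then r[9]=45)
r[12] = 58  (first piece 2, then r[10]=50)
r[13] = 61  (first piece 2, then r[11]=53)
Maximum revenue is €61.
Now minimize piece count subject to staying optimal: for each k, pieces[k] = 1 + min over i with p[i]+r[k−i]=r[k] of pieces[k−i].
pieces[10] = 1
pieces[11] = 2
pieces[12] = 2
pieces[13] = 3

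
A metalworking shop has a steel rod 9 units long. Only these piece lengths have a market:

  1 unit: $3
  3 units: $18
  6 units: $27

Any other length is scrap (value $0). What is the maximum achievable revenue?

54

Consider every possible first cut. best[k] is the best of p[i]+best[k−i] over all sellable i≤k.
best[1] = 3
best[2] = 6  (first piece 1, then best[1]=3)
best[3] = max(3+6, 18+0) = 18
best[4] = max(3+18, 18+3) = 21
best[5] = max(3+21, 18+6) = 24
best[6] = max(3+24, 18+18, 27+0) = 36
best[7] = max(3+36, 18+21, 27+3) = 39
best[8] = max(3+39, 18+24, 27+6) = 42
best[9] = max(3+42, 18+36, 27+18) = 54
One optimal cutting: 3 + 3 + 3 → $54.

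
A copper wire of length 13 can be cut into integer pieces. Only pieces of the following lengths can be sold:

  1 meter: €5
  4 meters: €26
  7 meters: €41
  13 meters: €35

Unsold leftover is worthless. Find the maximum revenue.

Build best[k] bottom-up: best[k] = max over allowed piece i of (p[i] + best[k−i]).
best[1] = 5
best[2] = 10  (first piece 1, then best[1]=5)
best[3] = 15  (first piece 1, then best[2]=10)
best[4] = max(5+15, 26+0) = 26
best[5] = max(5+26, 26+5) = 31
best[6] = max(5+31, 26+10) = 36
best[7] = max(5+36, 26+15, 41+0) = 41
best[8] = max(5+41, 26+26, 41+5) = 52
best[9] = max(5+52, 26+31, 41+10) = 57
best[10] = max(5+57, 26+36, 41+15) = 62
best[11] = max(5+62, 26+41, 41+26) = 67
best[12] = max(5+67, 26+52, 41+31) = 78
best[13] = max(5+78, 26+57, 41+36, 35+0) = 83
One optimal cutting: 4 + 4 + 4 + 1 → €83.

83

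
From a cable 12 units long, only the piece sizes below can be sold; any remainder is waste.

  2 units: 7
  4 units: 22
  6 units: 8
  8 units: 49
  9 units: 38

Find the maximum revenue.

71

Build r[k] bottom-up: r[k] = max over allowed piece i of (p[i] + r[k−i]).
r[1] = 0
r[2] = 7
r[3] = 7
r[4] = 22
r[5] = 22
r[6] = 29  (first piece 2, then r[4]=22)
r[7] = 29
r[8] = 49
r[9] = 49
r[10] = 56  (first piece 2, then r[8]=49)
r[11] = 56
r[12] = 71  (first piece 4, then r[8]=49)
One optimal cutting: 8 + 4 → 71.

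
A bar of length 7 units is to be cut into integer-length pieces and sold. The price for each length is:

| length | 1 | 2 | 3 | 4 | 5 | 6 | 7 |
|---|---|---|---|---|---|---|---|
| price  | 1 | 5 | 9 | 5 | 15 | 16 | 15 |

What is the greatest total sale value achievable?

Let r[k] be the best obtainable value from length k. For each k, try every first piece i and keep the best of price[i] + r[k−i].
r[1] = 1
r[2] = max(1+1, 5+0) = 5
r[3] = max(1+5, 5+1, 9+0) = 9
r[4] = max(1+9, 5+5, 9+1, 5+0) = 10
r[5] = max(1+10, 5+9, 9+5, 5+1, 15+0) = 15
r[6] = max(1+15, 5+10, 9+9, 5+5, 15+1, 16+0) = 18
r[7] = max(1+18, 5+15, 9+10, …, 16+1, 15+0) = 20
One optimal cutting: 5 + 2 → €15 + €5 = €20.

20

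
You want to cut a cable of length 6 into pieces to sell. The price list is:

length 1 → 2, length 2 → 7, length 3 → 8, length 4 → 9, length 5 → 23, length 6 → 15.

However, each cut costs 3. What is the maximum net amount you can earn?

22

Consider every possible first cut. r[k] is the best of p[i]+r[k−i] over all sellable i≤k, charging 3 whenever i<k.
r[1] = 2
r[2] = max(2+2-3, 7+0) = 7
r[3] = max(2+7-3, 7+2-3, 8+0) = 8
r[4] = max(2+8-3, 7+7-3, 8+2-3, 9+0) = 11
r[5] = max(2+11-3, 7+8-3, 8+7-3, 9+2-3, 23+0) = 23
r[6] = max(2+23-3, 7+11-3, 8+8-3, 9+7-3, 23+2-3, 15+0) = 22
One optimal plan: pieces 5 + 1 (1 cut) → 25 − 3 = 22.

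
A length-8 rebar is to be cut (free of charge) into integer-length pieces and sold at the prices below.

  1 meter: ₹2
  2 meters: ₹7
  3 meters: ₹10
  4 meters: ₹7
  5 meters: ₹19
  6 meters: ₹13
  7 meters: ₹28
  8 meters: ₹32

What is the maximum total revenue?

32

Consider every possible first cut. R[k] is the best of p[i]+R[k−i] over all sellable i≤k.
R[1] = 2
R[2] = max(2+2, 7+0) = 7
R[3] = max(2+7, 7+2, 10+0) = 10
R[4] = max(2+10, 7+7, 10+2, 7+0) = 14
R[5] = max(2+14, 7+10, 10+7, 7+2, 19+0) = 19
R[6] = max(2+19, 7+14, 10+10, 7+7, 19+2, 13+0) = 21
R[7] = max(2+21, 7+19, 10+14, …, 13+2, 28+0) = 28
R[8] = max(2+28, 7+21, 10+19, …, 28+2, 32+0) = 32
Best is to sell the whole 8-meter piece uncut for ₹32.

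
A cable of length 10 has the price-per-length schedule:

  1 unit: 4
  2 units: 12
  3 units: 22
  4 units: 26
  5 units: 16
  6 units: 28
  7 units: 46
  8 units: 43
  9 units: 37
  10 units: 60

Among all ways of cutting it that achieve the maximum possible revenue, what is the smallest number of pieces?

Let r[k] be the best obtainable value from length k. For each k, try every first piece i and keep the best of price[i] + r[k−i].
r[1] = 4
r[2] = max(4+4, 12+0) = 12
r[3] = max(4+12, 12+4, 22+0) = 22
r[4] = max(4+22, 12+12, 22+4, 26+0) = 26
r[5] = max(4+26, 12+22, 22+12, 26+4, 16+0) = 34
r[6] = max(4+34, 12+26, 22+22, 26+12, 16+4, 28+0) = 44
r[7] = max(4+44, 12+34, 22+26, …, 28+4, 46+0) = 48
r[8] = max(4+48, 12+44, 22+34, …, 46+4, 43+0) = 56
r[9] = max(4+56, 12+48, 22+44, …, 43+4, 37+0) = 66
r[10] = max(4+66, 12+56, 22+48, …, 37+4, 60+0) = 70
Maximum revenue is 70.
Now minimize piece count subject to staying optimal: for each k, pieces[k] = 1 + min over i with p[i]+r[k−i]=r[k] of pieces[k−i].
pieces[7] = 2
pieces[8] = 3
pieces[9] = 3
pieces[10] = 3

3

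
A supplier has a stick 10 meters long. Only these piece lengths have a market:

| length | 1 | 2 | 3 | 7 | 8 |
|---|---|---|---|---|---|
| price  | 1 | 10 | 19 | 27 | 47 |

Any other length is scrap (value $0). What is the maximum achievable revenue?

58

Consider every possible first cut. f[k] is the best of p[i]+f[k−i] over all sellable i≤k.
f[1] = 1
f[2] = 10
f[3] = 19
f[4] = 20  (first piece 1, then f[3]=19)
f[5] = 29  (first piece 2, then f[3]=19)
f[6] = 38  (first piece 3, then f[3]=19)
f[7] = 39  (first piece 1, then f[6]=38)
f[8] = 48  (first piece 2, then f[6]=38)
f[9] = 57  (first piece 3, then f[6]=38)
f[10] = 58  (first piece 1, then f[9]=57)
One optimal cutting: 3 + 3 + 3 + 1 → $58.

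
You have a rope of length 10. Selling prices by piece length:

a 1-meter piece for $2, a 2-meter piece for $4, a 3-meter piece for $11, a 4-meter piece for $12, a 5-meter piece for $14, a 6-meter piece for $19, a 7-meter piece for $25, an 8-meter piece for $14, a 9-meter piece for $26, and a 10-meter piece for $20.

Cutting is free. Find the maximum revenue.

36

Build v[k] bottom-up: v[k] = max over allowed piece i of (p[i] + v[k−i]).
v[1] = 2
v[2] = 4  (first piece 1, then v[1]=2)
v[3] = 11
v[4] = 13  (first piece 1, then v[3]=11)
v[5] = 15  (first piece 1, then v[4]=13)
v[6] = 22  (first piece 3, then v[3]=11)
v[7] = 25
v[8] = 27  (first piece 1, then v[7]=25)
v[9] = 33  (first piece 3, then v[6]=22)
v[10] = 36  (first piece 3, then v[7]=25)
One optimal cutting: 7 + 3 → $25 + $11 = $36.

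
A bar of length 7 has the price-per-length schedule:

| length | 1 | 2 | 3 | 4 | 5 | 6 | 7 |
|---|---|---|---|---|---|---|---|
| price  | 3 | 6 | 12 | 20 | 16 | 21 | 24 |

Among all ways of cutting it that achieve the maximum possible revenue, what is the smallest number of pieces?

2

Build r[k] bottom-up: r[k] = max over allowed piece i of (p[i] + r[k−i]).
r[1] = 3
r[2] = 6  (first piece 1, then r[1]=3)
r[3] = 12
r[4] = 20
r[5] = 23  (first piece 1, then r[4]=20)
r[6] = 26  (first piece 1, then r[5]=23)
r[7] = 32  (first piece 3, then r[4]=20)
Maximum revenue is €32.
Now minimize piece count subject to staying optimal: for each k, pieces[k] = 1 + min over i with p[i]+r[k−i]=r[k] of pieces[k−i].
pieces[4] = 1
pieces[5] = 2
pieces[6] = 2
pieces[7] = 2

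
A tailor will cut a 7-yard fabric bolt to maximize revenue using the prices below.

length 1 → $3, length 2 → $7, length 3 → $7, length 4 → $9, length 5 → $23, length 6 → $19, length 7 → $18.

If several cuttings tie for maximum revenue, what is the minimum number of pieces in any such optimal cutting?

Build r[k] bottom-up: r[k] = max over allowed piece i of (p[i] + r[k−i]).
r[1] = 3
r[2] = 7
r[3] = 10  (first piece 1, then r[2]=7)
r[4] = 14  (first piece 2, then r[2]=7)
r[5] = 23
r[6] = 26  (first piece 1, then r[5]=23)
r[7] = 30  (first piece 2, then r[5]=23)
Maximum revenue is $30.
Now minimize piece count subject to staying optimal: for each k, pieces[k] = 1 + min over i with p[i]+r[k−i]=r[k] of pieces[k−i].
pieces[4] = 2
pieces[5] = 1
pieces[6] = 2
pieces[7] = 2

2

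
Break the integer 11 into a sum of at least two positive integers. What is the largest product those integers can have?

Fill m[k] for k=2..11: at each k try every first piece i and multiply by the better of (k−i) uncut or m[k−i].
Small cases: m[2]=1, m[3]=2, m[4]=4, m[5]=6, m[6]=9.
m[7] = max(1·9, 2·6, 3·4, 4·3, 5·2, 6·1) = 12
m[8] = max(1·12, 2·9, 3·6, …, 6·2, 7·1) = 18
m[9] = max(1·18, 2·12, 3·9, …, 7·2, 8·1) = 27
m[10] = max(1·27, 2·18, 3·12, …, 8·2, 9·1) = 36
m[11] = max(1·36, 2·27, 3·18, …, 9·2, 10·1) = 54
One optimal split: 3 + 3 + 3 + 2; product 3·3·3·2 = 54.

54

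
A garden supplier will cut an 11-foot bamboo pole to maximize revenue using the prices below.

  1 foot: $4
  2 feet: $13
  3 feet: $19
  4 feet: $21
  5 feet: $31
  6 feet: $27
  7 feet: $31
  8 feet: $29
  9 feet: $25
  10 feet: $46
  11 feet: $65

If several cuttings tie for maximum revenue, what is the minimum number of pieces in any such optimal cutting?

5

Consider every possible first cut. r[k] is the best of p[i]+r[k−i] over all sellable i≤k.
r[1] = 4
r[2] = 13
r[3] = 19
r[4] = 26  (first piece 2, then r[2]=13)
r[5] = 32  (first piece 2, then r[3]=19)
r[6] = 39  (first piece 2, then r[4]=26)
r[7] = 45  (first piece 2, then r[5]=32)
r[8] = 52  (first piece 2, then r[6]=39)
r[9] = 58  (first piece 2, then r[7]=45)
r[10] = 65  (first piece 2, then r[8]=52)
r[11] = 71  (first piece 2, then r[9]=58)
Maximum revenue is $71.
Now minimize piece count subject to staying optimal: for each k, pieces[k] = 1 + min over i with p[i]+r[k−i]=r[k] of pieces[k−i].
pieces[8] = 4
pieces[9] = 4
pieces[10] = 5
pieces[11] = 5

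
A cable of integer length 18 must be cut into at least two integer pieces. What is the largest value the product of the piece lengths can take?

729

Fill g[k] for k=2..18: at each k try every first piece i and multiply by the better of (k−i) uncut or g[k−i].
g[2] = 1*max(1,0) = 1*1 = 1
g[3] = 1*max(2,1) = 1*2 = 2
g[4] = 2*max(2,1) = 2*2 = 4
g[5] = 2*max(3,2) = 2*3 = 6
g[6] = 3*max(3,2) = 3*3 = 9
g[7] = 2*max(5,6) = 2*6 = 12
g[8] = 2*max(6,9) = 2*9 = 18
g[9] = 3*max(6,9) = 3*9 = 27
g[10] = 2*max(8,18) = 2*18 = 36
g[11] = 2*max(9,27) = 2*27 = 54
g[12] = 3*max(9,27) = 3*27 = 81
g[13] = 2*max(11,54) = 2*54 = 108
g[14] = 2*max(12,81) = 2*81 = 162
g[15] = 3*max(12,81) = 3*81 = 243
g[16] = 2*max(14,162) = 2*162 = 324
g[17] = 2*max(15,243) = 2*243 = 486
g[18] = 3*max(15,243) = 3*243 = 729
One optimal split: 3 + 3 + 3 + 3 + 3 + 3; product 3*3*3*3*3*3 = 729.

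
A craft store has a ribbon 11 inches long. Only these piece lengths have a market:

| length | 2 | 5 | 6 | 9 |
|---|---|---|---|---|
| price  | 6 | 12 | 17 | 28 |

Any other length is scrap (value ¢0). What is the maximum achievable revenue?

34

Let r[k] be the best obtainable value from length k. For each k, try every first piece i and keep the best of price[i] + r[k−i].
r[1] = 0
r[2] = 6
r[3] = 6
r[4] = 12  (first piece 2, then r[2]=6)
r[5] = max(6+6, 12+0) = 12
r[6] = max(6+12, 12+0, 17+0) = 18
r[7] = max(6+12, 12+6, 17+0) = 18
r[8] = max(6+18, 12+6, 17+6) = 24
r[9] = max(6+18, 12+12, 17+6, 28+0) = 28
r[10] = max(6+24, 12+12, 17+12, 28+0) = 30
r[11] = max(6+28, 12+18, 17+12, 28+6) = 34
One optimal cutting: 9 + 2 → ¢34.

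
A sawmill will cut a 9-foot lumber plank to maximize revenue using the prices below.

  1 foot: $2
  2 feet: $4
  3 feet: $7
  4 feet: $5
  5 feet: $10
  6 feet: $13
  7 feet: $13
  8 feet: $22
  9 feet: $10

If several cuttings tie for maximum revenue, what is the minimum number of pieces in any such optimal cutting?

Build r[k] bottom-up: r[k] = max over allowed piece i of (p[i] + r[k−i]).
r[1] = 2
r[2] = 4  (first piece 1, then r[1]=2)
r[3] = 7
r[4] = 9  (first piece 1, then r[3]=7)
r[5] = 11  (first piece 1, then r[4]=9)
r[6] = 14  (first piece 3, then r[3]=7)
r[7] = 16  (first piece 1, then r[6]=14)
r[8] = 22
r[9] = 24  (first piece 1, then r[8]=22)
Maximum revenue is $24.
Now minimize piece count subject to staying optimal: for each k, pieces[k] = 1 + min over i with p[i]+r[k−i]=r[k] of pieces[k−i].
pieces[6] = 2
pieces[7] = 3
pieces[8] = 1
pieces[9] = 2

2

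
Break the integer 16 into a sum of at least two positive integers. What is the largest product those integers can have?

324

Let prod[k] be the best product for length k (with at least one cut). For each first piece i, the rest contributes max(k−i, prod[k−i]).
prod[2] = 1*max(1,0) = 1*1 = 1
prod[3] = 1*max(2,1) = 1*2 = 2
prod[4] = 2*max(2,1) = 2*2 = 4
prod[5] = 2*max(3,2) = 2*3 = 6
prod[6] = 3*max(3,2) = 3*3 = 9
prod[7] = 2*max(5,6) = 2*6 = 12
prod[8] = 2*max(6,9) = 2*9 = 18
prod[9] = 3*max(6,9) = 3*9 = 27
prod[10] = 2*max(8,18) = 2*18 = 36
prod[11] = 2*max(9,27) = 2*27 = 54
prod[12] = 3*max(9,27) = 3*27 = 81
prod[13] = 2*max(11,54) = 2*54 = 108
prod[14] = 2*max(12,81) = 2*81 = 162
prod[15] = 3*max(12,81) = 3*81 = 243
prod[16] = 2*max(14,162) = 2*162 = 324
One optimal split: 3 + 3 + 3 + 3 + 2 + 2; product 3*3*3*3*2*2 = 324.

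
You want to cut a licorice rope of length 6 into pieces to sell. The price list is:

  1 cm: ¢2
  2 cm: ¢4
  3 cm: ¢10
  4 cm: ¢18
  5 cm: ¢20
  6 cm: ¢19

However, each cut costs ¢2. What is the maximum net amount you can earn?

20

Consider every possible first cut. r[k] is the best of p[i]+r[k−i] over all sellable i≤k, charging 2 whenever i<k.
r[1] = 2
r[2] = 4
r[3] = 10
r[4] = 18
r[5] = 20
r[6] = 20  (first piece 1, then r[5]=20)
One optimal plan: pieces 5 + 1 (1 cut) → ¢22 − ¢2 = ¢20.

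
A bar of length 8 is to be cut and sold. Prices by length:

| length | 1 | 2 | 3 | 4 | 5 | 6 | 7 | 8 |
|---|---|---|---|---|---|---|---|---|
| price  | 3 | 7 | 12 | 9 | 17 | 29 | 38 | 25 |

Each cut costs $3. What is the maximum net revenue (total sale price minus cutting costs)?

38

Build r[k] bottom-up: r[k] = max over allowed piece i of (p[i] + r[k−i]) − 3 per cut.
r[1] = 3
r[2] = 7
r[3] = 12
r[4] = 12  (first piece 1, then r[3]=12)
r[5] = 17
r[6] = 29
r[7] = 38
r[8] = 38  (first piece 1, then r[7]=38)
One optimal plan: pieces 7 + 1 (1 cut) → $41 − $3 = $38.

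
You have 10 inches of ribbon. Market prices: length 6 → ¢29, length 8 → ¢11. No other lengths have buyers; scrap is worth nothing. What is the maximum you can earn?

29

Consider every possible first cut. best[k] is the best of p[i]+best[k−i] over all sellable i≤k.
best[1] = 0
best[2] = 0
best[3] = 0
best[4] = 0
best[5] = 0
best[6] = 29
best[7] = 29
best[8] = max(29+0, 11+0) = 29
best[9] = max(29+0, 11+0) = 29
best[10] = max(29+0, 11+0) = 29
One optimal cutting: pieces 6 with 4 inches of scrap → ¢29.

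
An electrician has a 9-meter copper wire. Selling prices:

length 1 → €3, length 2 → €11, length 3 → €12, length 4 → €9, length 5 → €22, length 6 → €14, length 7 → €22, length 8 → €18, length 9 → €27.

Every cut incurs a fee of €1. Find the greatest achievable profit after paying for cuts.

Build r[k] bottom-up: r[k] = max over allowed piece i of (p[i] + r[k−i]) − 1 per cut.
r[1] = 3
r[2] = max(3+3-1, 11+0) = 11
r[3] = max(3+11-1, 11+3-1, 12+0) = 13
r[4] = max(3+13-1, 11+11-1, 12+3-1, 9+0) = 21
r[5] = max(3+21-1, 11+13-1, 12+11-1, 9+3-1, 22+0) = 23
r[6] = max(3+23-1, 11+21-1, 12+13-1, 9+11-1, 22+3-1, 14+0) = 31
r[7] = max(3+31-1, 11+23-1, 12+21-1, …, 14+3-1, 22+0) = 33
r[8] = max(3+33-1, 11+31-1, 12+23-1, …, 22+3-1, 18+0) = 41
r[9] = max(3+41-1, 11+33-1, 12+31-1, …, 18+3-1, 27+0) = 43
One optimal plan: pieces 2 + 2 + 2 + 2 + 1 (4 cuts) → €47 − €4 = €43.

43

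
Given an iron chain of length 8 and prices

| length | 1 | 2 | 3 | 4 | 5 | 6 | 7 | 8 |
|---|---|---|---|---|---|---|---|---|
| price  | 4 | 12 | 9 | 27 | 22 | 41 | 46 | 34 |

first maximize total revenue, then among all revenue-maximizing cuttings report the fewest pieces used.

2

Build r[k] bottom-up: r[k] = max over allowed piece i of (p[i] + r[k−i]).
r[1] = 4
r[2] = 12
r[3] = 16  (first piece 1, then r[2]=12)
r[4] = 27
r[5] = 31  (first piece 1, then r[4]=27)
r[6] = 41
r[7] = 46
r[8] = 54  (first piece 4, then r[4]=27)
Maximum revenue is $54.
Now minimize piece count subject to staying optimal: for each k, pieces[k] = 1 + min over i with p[i]+r[k−i]=r[k] of pieces[k−i].
pieces[5] = 2
pieces[6] = 1
pieces[7] = 1
pieces[8] = 2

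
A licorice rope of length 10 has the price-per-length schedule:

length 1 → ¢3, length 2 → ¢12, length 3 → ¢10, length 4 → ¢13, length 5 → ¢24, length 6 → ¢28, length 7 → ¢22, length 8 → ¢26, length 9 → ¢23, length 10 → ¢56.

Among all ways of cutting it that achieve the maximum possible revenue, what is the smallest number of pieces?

Consider every possible first cut. r[k] is the best of p[i]+r[k−i] over all sellable i≤k.
r[1] = 3
r[2] = 12
r[3] = 15  (first piece 1, then r[2]=12)
r[4] = 24  (first piece 2, then r[2]=12)
r[5] = 27  (first piece 1, then r[4]=24)
r[6] = 36  (first piece 2, then r[4]=24)
r[7] = 39  (first piece 1, then r[6]=36)
r[8] = 48  (first piece 2, then r[6]=36)
r[9] = 51  (first piece 1, then r[8]=48)
r[10] = 60  (first piece 2, then r[8]=48)
Maximum revenue is ¢60.
Now minimize piece count subject to staying optimal: for each k, pieces[k] = 1 + min over i with p[i]+r[k−i]=r[k] of pieces[k−i].
pieces[7] = 4
pieces[8] = 4
pieces[9] = 5
pieces[10] = 5

5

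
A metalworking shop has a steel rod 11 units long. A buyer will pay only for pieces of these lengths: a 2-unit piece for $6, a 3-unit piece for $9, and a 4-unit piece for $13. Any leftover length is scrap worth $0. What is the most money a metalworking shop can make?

Let r[k] be the best obtainable value from length k. For each k, try every first piece i and keep the best of price[i] + r[k−i].
r[1] = 0
r[2] = 6
r[3] = 9
r[4] = 13
r[5] = 15  (first piece 2, then r[3]=9)
r[6] = 19  (first piece 2, then r[4]=13)
r[7] = 22  (first piece 3, then r[4]=13)
r[8] = 26  (first piece 4, then r[4]=13)
r[9] = 28  (first piece 2, then r[7]=22)
r[10] = 32  (first piece 2, then r[8]=26)
r[11] = 35  (first piece 3, then r[8]=26)
One optimal cutting: 4 + 4 + 3 → $35.

35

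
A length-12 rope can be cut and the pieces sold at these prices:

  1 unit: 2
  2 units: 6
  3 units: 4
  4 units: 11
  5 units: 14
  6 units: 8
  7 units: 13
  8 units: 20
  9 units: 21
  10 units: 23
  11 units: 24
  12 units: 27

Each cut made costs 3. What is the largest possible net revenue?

Consider every possible first cut. r[k] is the best of p[i]+r[k−i] over all sellable i≤k, charging 3 whenever i<k.
r[1] = 2
r[2] = max(2+2-3, 6+0) = 6
r[3] = max(2+6-3, 6+2-3, 4+0) = 5
r[4] = max(2+5-3, 6+6-3, 4+2-3, 11+0) = 11
r[5] = max(2+11-3, 6+5-3, 4+6-3, 11+2-3, 14+0) = 14
r[6] = max(2+14-3, 6+11-3, 4+5-3, 11+6-3, 14+2-3, 8+0) = 14
r[7] = max(2+14-3, 6+14-3, 4+11-3, …, 8+2-3, 13+0) = 17
r[8] = max(2+17-3, 6+14-3, 4+14-3, …, 13+2-3, 20+0) = 20
r[9] = max(2+20-3, 6+17-3, 4+14-3, …, 20+2-3, 21+0) = 22
r[10] = max(2+22-3, 6+20-3, 4+17-3, …, 21+2-3, 23+0) = 25
r[11] = max(2+25-3, 6+22-3, 4+20-3, …, 23+2-3, 24+0) = 25
r[12] = max(2+25-3, 6+25-3, 4+22-3, …, 24+2-3, 27+0) = 28
One optimal plan: pieces 5 + 5 + 2 (2 cuts) → 34 − 6 = 28.

28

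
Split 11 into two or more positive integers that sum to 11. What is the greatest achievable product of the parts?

Define g[k] = max over 1≤i<k of i · max(k−i, g[k−i]); the inner max lets the remainder stay uncut if that's better.
Small cases: g[2]=1, g[3]=2.
g[4] = max(1×3, 2×2, 3×1) = 4
g[5] = max(1×4, 2×3, 3×2, 4×1) = 6
g[6] = max(1×6, 2×4, 3×3, 4×2, 5×1) = 9
g[7] = max(1×9, 2×6, 3×4, 4×3, 5×2, 6×1) = 12
g[8] = max(1×12, 2×9, 3×6, …, 6×2, 7×1) = 18
g[9] = max(1×18, 2×12, 3×9, …, 7×2, 8×1) = 27
g[10] = max(1×27, 2×18, 3×12, …, 8×2, 9×1) = 36
g[11] = max(1×36, 2×27, 3×18, …, 9×2, 10×1) = 54
One optimal split: 3 + 3 + 3 + 2; product 3×3×3×2 = 54.

54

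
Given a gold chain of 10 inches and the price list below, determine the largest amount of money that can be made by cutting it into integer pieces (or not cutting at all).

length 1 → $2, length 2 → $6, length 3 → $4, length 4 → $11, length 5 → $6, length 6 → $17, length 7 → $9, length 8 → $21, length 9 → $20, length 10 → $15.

30

Consider every possible first cut. r[k] is the best of p[i]+r[k−i] over all sellable i≤k.
r[1] = 2
r[2] = 6
r[3] = 8  (first piece 1, then r[2]=6)
r[4] = 12  (first piece 2, then r[2]=6)
r[5] = 14  (first piece 1, then r[4]=12)
r[6] = 18  (first piece 2, then r[4]=12)
r[7] = 20  (first piece 1, then r[6]=18)
r[8] = 24  (first piece 2, then r[6]=18)
r[9] = 26  (first piece 1, then r[8]=24)
r[10] = 30  (first piece 2, then r[8]=24)
One optimal cutting: 2 + 2 + 2 + 2 + 2 → $6 + $6 + $6 + $6 + $6 = $30.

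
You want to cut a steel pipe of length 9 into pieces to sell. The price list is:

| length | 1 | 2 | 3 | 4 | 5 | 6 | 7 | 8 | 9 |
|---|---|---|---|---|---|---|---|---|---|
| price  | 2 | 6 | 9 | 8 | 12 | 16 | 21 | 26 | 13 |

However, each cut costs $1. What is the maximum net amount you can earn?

27

Build net[k] bottom-up: net[k] = max over allowed piece i of (p[i] + net[k−i]) − 1 per cut.
net[1] = 2
net[2] = max(2+2-1, 6+0) = 6
net[3] = max(2+6-1, 6+2-1, 9+0) = 9
net[4] = max(2+9-1, 6+6-1, 9+2-1, 8+0) = 11
net[5] = max(2+11-1, 6+9-1, 9+6-1, 8+2-1, 12+0) = 14
net[6] = max(2+14-1, 6+11-1, 9+9-1, 8+6-1, 12+2-1, 16+0) = 17
net[7] = max(2+17-1, 6+14-1, 9+11-1, …, 16+2-1, 21+0) = 21
net[8] = max(2+21-1, 6+17-1, 9+14-1, …, 21+2-1, 26+0) = 26
net[9] = max(2+26-1, 6+21-1, 9+17-1, …, 26+2-1, 13+0) = 27
One optimal plan: pieces 8 + 1 (1 cut) → $28 − $1 = $27.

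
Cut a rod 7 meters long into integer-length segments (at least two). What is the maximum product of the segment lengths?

12

Fill m[k] for k=2..7: at each k try every first piece i and multiply by the better of (k−i) uncut or m[k−i].
m[2] = 1·max(1,0) = 1·1 = 1
m[3] = max(1·2, 2·1) = 2
m[4] = max(1·3, 2·2, 3·1) = 4
m[5] = max(1·4, 2·3, 3·2, 4·1) = 6
m[6] = max(1·6, 2·4, 3·3, 4·2, 5·1) = 9
m[7] = max(1·9, 2·6, 3·4, 4·3, 5·2, 6·1) = 12
One optimal split: 3 + 2 + 2; product 3·2·2 = 12.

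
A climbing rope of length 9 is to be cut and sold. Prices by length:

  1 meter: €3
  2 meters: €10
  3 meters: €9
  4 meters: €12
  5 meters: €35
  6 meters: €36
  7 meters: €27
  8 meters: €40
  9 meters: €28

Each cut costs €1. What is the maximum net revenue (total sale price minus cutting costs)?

53

Build v[k] bottom-up: v[k] = max over allowed piece i of (p[i] + v[k−i]) − 1 per cut.
v[1] = 3
v[2] = max(3+3-1, 10+0) = 10
v[3] = max(3+10-1, 10+3-1, 9+0) = 12
v[4] = max(3+12-1, 10+10-1, 9+3-1, 12+0) = 19
v[5] = max(3+19-1, 10+12-1, 9+10-1, 12+3-1, 35+0) = 35
v[6] = max(3+35-1, 10+19-1, 9+12-1, 12+10-1, 35+3-1, 36+0) = 37
v[7] = max(3+37-1, 10+35-1, 9+19-1, …, 36+3-1, 27+0) = 44
v[8] = max(3+44-1, 10+37-1, 9+35-1, …, 27+3-1, 40+0) = 46
v[9] = max(3+46-1, 10+44-1, 9+37-1, …, 40+3-1, 28+0) = 53
One optimal plan: pieces 5 + 2 + 2 (2 cuts) → €55 − €2 = €53.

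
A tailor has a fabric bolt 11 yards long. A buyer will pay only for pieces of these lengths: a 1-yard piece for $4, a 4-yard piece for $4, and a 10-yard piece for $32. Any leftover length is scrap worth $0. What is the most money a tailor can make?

Consider every possible first cut. r[k] is the best of p[i]+r[k−i] over all sellable i≤k.
r[1] = 4
r[2] = 8  (first piece 1, then r[1]=4)
r[3] = 12  (first piece 1, then r[2]=8)
r[4] = max(4+12, 4+0) = 16
r[5] = max(4+16, 4+4) = 20
r[6] = max(4+20, 4+8) = 24
r[7] = max(4+24, 4+12) = 28
r[8] = max(4+28, 4+16) = 32
r[9] = max(4+32, 4+20) = 36
r[10] = max(4+36, 4+24, 32+0) = 40
r[11] = max(4+40, 4+28, 32+4) = 44
One optimal cutting: 1 + 1 + 1 + 1 + 1 + 1 + 1 + 1 + 1 + 1 + 1 → $44.

44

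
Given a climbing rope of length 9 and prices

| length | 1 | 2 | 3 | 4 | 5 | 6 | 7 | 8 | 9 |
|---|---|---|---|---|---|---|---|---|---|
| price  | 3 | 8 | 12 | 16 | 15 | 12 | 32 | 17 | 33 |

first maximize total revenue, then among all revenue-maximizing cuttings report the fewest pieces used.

2

Consider every possible first cut. r[k] is the best of p[i]+r[k−i] over all sellable i≤k.
r[1] = 3
r[2] = max(3+3, 8+0) = 8
r[3] = max(3+8, 8+3, 12+0) = 12
r[4] = max(3+12, 8+8, 12+3, 16+0) = 16
r[5] = max(3+16, 8+12, 12+8, 16+3, 15+0) = 20
r[6] = max(3+20, 8+16, 12+12, 16+8, 15+3, 12+0) = 24
r[7] = max(3+24, 8+20, 12+16, …, 12+3, 32+0) = 32
r[8] = max(3+32, 8+24, 12+20, …, 32+3, 17+0) = 35
r[9] = max(3+35, 8+32, 12+24, …, 17+3, 33+0) = 40
Maximum revenue is €40.
Now minimize piece count subject to staying optimal: for each k, pieces[k] = 1 + min over i with p[i]+r[k−i]=r[k] of pieces[k−i].
pieces[6] = 2
pieces[7] = 1
pieces[8] = 2
pieces[9] = 2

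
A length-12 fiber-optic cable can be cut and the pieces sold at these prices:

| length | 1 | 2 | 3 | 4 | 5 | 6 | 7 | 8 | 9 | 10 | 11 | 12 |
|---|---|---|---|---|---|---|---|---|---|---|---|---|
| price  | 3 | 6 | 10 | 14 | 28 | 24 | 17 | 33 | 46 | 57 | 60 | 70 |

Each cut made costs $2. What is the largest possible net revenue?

70

Build r[k] bottom-up: r[k] = max over allowed piece i of (p[i] + r[k−i]) − 2 per cut.
r[1] = 3
r[2] = max(3+3-2, 6+0) = 6
r[3] = max(3+6-2, 6+3-2, 10+0) = 10
r[4] = max(3+10-2, 6+6-2, 10+3-2, 14+0) = 14
r[5] = max(3+14-2, 6+10-2, 10+6-2, 14+3-2, 28+0) = 28
r[6] = max(3+28-2, 6+14-2, 10+10-2, 14+6-2, 28+3-2, 24+0) = 29
r[7] = max(3+29-2, 6+28-2, 10+14-2, …, 24+3-2, 17+0) = 32
r[8] = max(3+32-2, 6+29-2, 10+28-2, …, 17+3-2, 33+0) = 36
r[9] = max(3+36-2, 6+32-2, 10+29-2, …, 33+3-2, 46+0) = 46
r[10] = max(3+46-2, 6+36-2, 10+32-2, …, 46+3-2, 57+0) = 57
r[11] = max(3+57-2, 6+46-2, 10+36-2, …, 57+3-2, 60+0) = 60
r[12] = max(3+60-2, 6+57-2, 10+46-2, …, 60+3-2, 70+0) = 70
Best is to make no cuts and sell whole for $70.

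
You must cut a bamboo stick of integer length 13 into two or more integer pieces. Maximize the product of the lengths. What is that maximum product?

Let prod[k] be the best product for length k (with at least one cut). For each first piece i, the rest contributes max(k−i, prod[k−i]).
prod[2] = 1·max(1,0) = 1·1 = 1
prod[3] = 1·max(2,1) = 1·2 = 2
prod[4] = 2·max(2,1) = 2·2 = 4
prod[5] = 2·max(3,2) = 2·3 = 6
prod[6] = 3·max(3,2) = 3·3 = 9
prod[7] = 2·max(5,6) = 2·6 = 12
prod[8] = 2·max(6,9) = 2·9 = 18
prod[9] = 3·max(6,9) = 3·9 = 27
prod[10] = 2·max(8,18) = 2·18 = 36
prod[11] = 2·max(9,27) = 2·27 = 54
prod[12] = 3·max(9,27) = 3·27 = 81
prod[13] = 2·max(11,54) = 2·54 = 108
One optimal split: 3 + 3 + 3 + 2 + 2; product 3·3·3·2·2 = 108.

108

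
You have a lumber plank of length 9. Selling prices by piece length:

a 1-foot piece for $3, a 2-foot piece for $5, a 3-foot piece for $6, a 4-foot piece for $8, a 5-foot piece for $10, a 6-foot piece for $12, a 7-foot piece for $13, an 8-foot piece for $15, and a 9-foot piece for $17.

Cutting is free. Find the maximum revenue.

27

Build best[k] bottom-up: best[k] = max over allowed piece i of (p[i] + best[k−i]).
best[1] = 3
best[2] = max(3+3, 5+0) = 6
best[3] = max(3+6, 5+3, 6+0) = 9
best[4] = max(3+9, 5+6, 6+3, 8+0) = 12
best[5] = max(3+12, 5+9, 6+6, 8+3, 10+0) = 15
best[6] = max(3+15, 5+12, 6+9, 8+6, 10+3, 12+0) = 18
best[7] = max(3+18, 5+15, 6+12, …, 12+3, 13+0) = 21
best[8] = max(3+21, 5+18, 6+15, …, 13+3, 15+0) = 24
best[9] = max(3+24, 5+21, 6+18, …, 15+3, 17+0) = 27
One optimal cutting: 1 + 1 + 1 + 1 + 1 + 1 + 1 + 1 + 1 → $3 + $3 + $3 + $3 + $3 + $3 + $3 + $3 + $3 = $27.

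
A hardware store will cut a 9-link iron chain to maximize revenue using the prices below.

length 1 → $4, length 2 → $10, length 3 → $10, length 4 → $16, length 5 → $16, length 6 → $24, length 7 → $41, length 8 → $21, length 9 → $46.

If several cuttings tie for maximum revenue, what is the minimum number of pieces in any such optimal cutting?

Consider every possible first cut. r[k] is the best of p[i]+r[k−i] over all sellable i≤k.
r[1] = 4
r[2] = max(4+4, 10+0) = 10
r[3] = max(4+10, 10+4, 10+0) = 14
r[4] = max(4+14, 10+10, 10+4, 16+0) = 20
r[5] = max(4+20, 10+14, 10+10, 16+4, 16+0) = 24
r[6] = max(4+24, 10+20, 10+14, 16+10, 16+4, 24+0) = 30
r[7] = max(4+30, 10+24, 10+20, …, 24+4, 41+0) = 41
r[8] = max(4+41, 10+30, 10+24, …, 41+4, 21+0) = 45
r[9] = max(4+45, 10+41, 10+30, …, 21+4, 46+0) = 51
Maximum revenue is $51.
Now minimize piece count subject to staying optimal: for each k, pieces[k] = 1 + min over i with p[i]+r[k−i]=r[k] of pieces[k−i].
pieces[6] = 3
pieces[7] = 1
pieces[8] = 2
pieces[9] = 2

2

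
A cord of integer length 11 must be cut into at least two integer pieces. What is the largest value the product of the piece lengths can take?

54

Fill g[k] for k=2..11: at each k try every first piece i and multiply by the better of (k−i) uncut or g[k−i].
g[2] = 1·max(1,0) = 1·1 = 1
g[3] = max(1·2, 2·1) = 2
g[4] = max(1·3, 2·2, 3·1) = 4
g[5] = max(1·4, 2·3, 3·2, 4·1) = 6
g[6] = max(1·6, 2·4, 3·3, 4·2, 5·1) = 9
g[7] = max(1·9, 2·6, 3·4, 4·3, 5·2, 6·1) = 12
g[8] = max(1·12, 2·9, 3·6, …, 6·2, 7·1) = 18
g[9] = max(1·18, 2·12, 3·9, …, 7·2, 8·1) = 27
g[10] = max(1·27, 2·18, 3·12, …, 8·2, 9·1) = 36
g[11] = max(1·36, 2·27, 3·18, …, 9·2, 10·1) = 54
One optimal split: 3 + 3 + 3 + 2; product 3·3·3·2 = 54.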